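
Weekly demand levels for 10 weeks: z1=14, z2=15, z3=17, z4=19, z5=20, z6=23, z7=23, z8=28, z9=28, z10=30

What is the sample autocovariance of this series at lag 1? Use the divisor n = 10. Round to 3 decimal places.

20.001

Mean z̄ = (14 + 15 + 17 + 19 + 20 + 23 + 23 + 28 + 28 + 30)/10 = 21.7000
Σ_{t=1}^{9}(z_t−z̄)(z_{t+1}−z̄) = 200.0100
γ_1 = 200.0100 / 10 = 20.001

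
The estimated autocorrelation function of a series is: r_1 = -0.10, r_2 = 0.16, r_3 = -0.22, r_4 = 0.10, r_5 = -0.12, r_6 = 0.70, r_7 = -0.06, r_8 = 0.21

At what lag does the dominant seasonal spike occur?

The largest autocorrelation is r_6 = 0.70; the remaining lags stay at or below 0.21.
The dominant spike at lag 6 indicates a seasonal period of 6.

6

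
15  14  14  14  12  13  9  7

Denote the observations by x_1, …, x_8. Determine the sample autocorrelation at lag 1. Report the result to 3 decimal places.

0.449

Mean x̄ = (15 + 14 + 14 + 14 + 12 + 13 + 9 + 7)/8 = 12.2500
Deviations from mean: 2.7500, 1.7500, 1.7500, 1.7500, -0.2500, 0.7500, -3.2500, -5.2500
Numerator Σ_{t=1}^{7}(x_t−x̄)(x_{t+1}−x̄) = 24.9375
Denominator Σ(x_t−x̄)² = 55.5000
r_1 = 24.9375 / 55.5000 = 0.449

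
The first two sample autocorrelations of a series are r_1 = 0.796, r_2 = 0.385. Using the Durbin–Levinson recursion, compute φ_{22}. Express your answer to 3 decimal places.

-0.679

φ_{22} = (r_2 − r_1²) / (1 − r_1²)
r_1² = (0.796)² = 0.633616
Numerator = 0.385 − 0.6336 = -0.2486; denominator = 1 − 0.6336 = 0.3664
φ_{22} = -0.2486 / 0.3664 = -0.679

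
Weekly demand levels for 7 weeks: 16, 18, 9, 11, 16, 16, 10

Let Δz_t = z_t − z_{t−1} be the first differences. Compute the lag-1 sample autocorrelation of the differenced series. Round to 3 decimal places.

-0.201

First differences Δz: 2, -9, 2, 5, 0, -6
Mean of differences = -1.0000
Numerator Σ(Δz_t−Δz̄)(Δz_{t+1}−Δz̄) = -29.0000
Denominator Σ(Δz_t−Δz̄)² = 144.0000
r_1(Δz) = -29.0000 / 144.0000 = -0.201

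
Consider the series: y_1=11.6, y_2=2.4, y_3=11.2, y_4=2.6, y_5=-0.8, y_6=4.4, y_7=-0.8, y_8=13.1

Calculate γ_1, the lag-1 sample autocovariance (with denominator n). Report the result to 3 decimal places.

Mean ȳ = (11.6 + 2.4 + 11.2 + 2.6 − 0.8 + 4.4 − 0.8 + 13.1)/8 = 5.4625
Σ_{t=1}^{7}(y_t−ȳ)(y_{t+1}−ȳ) = -69.3864
γ_1 = -69.3864 / 8 = -8.673

-8.673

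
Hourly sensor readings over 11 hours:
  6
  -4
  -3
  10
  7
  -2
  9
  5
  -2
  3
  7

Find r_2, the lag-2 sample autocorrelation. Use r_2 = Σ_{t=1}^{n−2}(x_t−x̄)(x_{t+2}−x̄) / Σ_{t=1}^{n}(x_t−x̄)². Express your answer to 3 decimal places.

Mean x̄ = (6 − 4 − 3 + 10 + 7 − 2 + 9 + 5 − 2 + 3 + 7)/11 = 3.2727
Numerator Σ_{t=1}^{9}(x_t−x̄)(x_{t+2}−x̄) = -162.9669
Denominator Σ(x_t−x̄)² = 264.1818
r_2 = -162.9669 / 264.1818 = -0.617

-0.617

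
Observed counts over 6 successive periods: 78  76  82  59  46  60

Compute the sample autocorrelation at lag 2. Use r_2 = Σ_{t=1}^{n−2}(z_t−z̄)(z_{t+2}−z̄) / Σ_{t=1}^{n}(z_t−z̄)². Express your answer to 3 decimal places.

Mean z̄ = (78 + 76 + 82 + 59 + 46 + 60)/6 = 66.8333
Σ(z_t−z̄)(z_{t+2}−z̄) = (169.3611) + (-71.8056) + (-315.9722) + (53.5278) = -164.8889
Denominator Σ(z_t−z̄)² = 980.8333
r_2 = -164.8889 / 980.8333 = -0.168

-0.168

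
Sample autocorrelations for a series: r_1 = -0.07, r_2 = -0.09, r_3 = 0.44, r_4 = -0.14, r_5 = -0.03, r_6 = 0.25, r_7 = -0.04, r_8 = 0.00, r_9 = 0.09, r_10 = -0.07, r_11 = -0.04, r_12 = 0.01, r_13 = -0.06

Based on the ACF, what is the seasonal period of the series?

The largest autocorrelation is r_3 = 0.44, with a weaker echo at lag 6 (0.25); the remaining lags stay at or below 0.09.
The dominant spike at lag 3 indicates a seasonal period of 3.

3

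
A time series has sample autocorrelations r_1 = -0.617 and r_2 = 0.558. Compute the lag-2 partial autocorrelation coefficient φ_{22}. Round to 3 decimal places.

0.286

φ_{22} = (r_2 − r_1²) / (1 − r_1²)
r_1² = (-0.617)² = 0.380689
Numerator = 0.558 − 0.3807 = 0.1773; denominator = 1 − 0.3807 = 0.6193
φ_{22} = 0.1773 / 0.6193 = 0.286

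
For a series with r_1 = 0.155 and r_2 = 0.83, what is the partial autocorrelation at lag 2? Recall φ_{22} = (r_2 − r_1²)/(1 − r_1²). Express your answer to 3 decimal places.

0.826

φ_{22} = (r_2 − r_1²) / (1 − r_1²)
r_1² = (0.155)² = 0.024025
Numerator = 0.83 − 0.0240 = 0.8060; denominator = 1 − 0.0240 = 0.9760
φ_{22} = 0.8060 / 0.9760 = 0.826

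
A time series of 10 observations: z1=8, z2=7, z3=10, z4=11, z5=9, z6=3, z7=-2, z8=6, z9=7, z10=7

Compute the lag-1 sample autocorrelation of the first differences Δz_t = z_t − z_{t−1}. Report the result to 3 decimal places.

0.057

First differences Δz: -1, 3, 1, -2, -6, -5, 8, 1, 0
Mean of differences = -0.1111
Numerator Σ(Δz_t−Δz̄)(Δz_{t+1}−Δz̄) = 7.9877
Denominator Σ(Δz_t−Δz̄)² = 140.8889
r_1(Δz) = 7.9877 / 140.8889 = 0.057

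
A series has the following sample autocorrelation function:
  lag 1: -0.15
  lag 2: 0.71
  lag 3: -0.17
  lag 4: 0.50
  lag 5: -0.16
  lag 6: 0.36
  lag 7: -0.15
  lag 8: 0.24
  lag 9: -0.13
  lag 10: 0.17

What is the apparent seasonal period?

The largest autocorrelation is r_2 = 0.71, with weaker echoes at lags 4 (0.50), 6 (0.36), 8 (0.24) and 10 (0.17); the remaining lags stay at or below -0.13.
The dominant spike at lag 2 indicates a seasonal period of 2.

2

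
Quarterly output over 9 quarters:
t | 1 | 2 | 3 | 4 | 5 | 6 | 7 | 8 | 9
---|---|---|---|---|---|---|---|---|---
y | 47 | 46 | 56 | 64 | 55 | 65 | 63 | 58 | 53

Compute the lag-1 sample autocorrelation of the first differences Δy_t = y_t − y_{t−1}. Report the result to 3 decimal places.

-0.219

First differences Δy: -1, 10, 8, -9, 10, -2, -5, -5
Mean of differences = 0.7500
Numerator Σ(Δy_t−Δȳ)(Δy_{t+1}−Δȳ) = -86.5625
Denominator Σ(Δy_t−Δȳ)² = 395.5000
r_1(Δy) = -86.5625 / 395.5000 = -0.219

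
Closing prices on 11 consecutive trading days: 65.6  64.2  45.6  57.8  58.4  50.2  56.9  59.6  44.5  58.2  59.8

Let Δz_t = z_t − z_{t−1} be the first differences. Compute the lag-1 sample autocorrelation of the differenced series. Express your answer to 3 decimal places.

-0.451

First differences Δz: -1.4, -18.6, 12.2, 0.6, -8.2, 6.7, 2.7, -15.1, 13.7, 1.6
Mean of differences = -0.5800
Numerator Σ(Δz_t−Δz̄)(Δz_{t+1}−Δz̄) = -464.8664
Denominator Σ(Δz_t−Δz̄)² = 1031.4360
r_1(Δz) = -464.8664 / 1031.4360 = -0.451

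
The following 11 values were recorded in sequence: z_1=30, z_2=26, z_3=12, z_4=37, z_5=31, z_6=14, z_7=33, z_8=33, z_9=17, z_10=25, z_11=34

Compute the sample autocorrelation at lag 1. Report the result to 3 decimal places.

-0.341

Mean z̄ = (30 + 26 + 12 + 37 + 31 + 14 + 33 + 33 + 17 + 25 + 34)/11 = 26.5455
Numerator Σ_{t=1}^{10}(z_t−z̄)(z_{t+1}−z̄) = -253.0248
Denominator Σ(z_t−z̄)² = 742.7273
r_1 = -253.0248 / 742.7273 = -0.341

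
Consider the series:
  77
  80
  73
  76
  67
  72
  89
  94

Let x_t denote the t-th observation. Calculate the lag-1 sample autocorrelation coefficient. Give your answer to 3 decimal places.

0.356

Mean x̄ = (77 + 80 + 73 + 76 + 67 + 72 + 89 + 94)/8 = 78.5000
Deviations from mean: -1.5000, 1.5000, -5.5000, -2.5000, -11.5000, -6.5000, 10.5000, 15.5000
Numerator Σ_{t=1}^{7}(x_t−x̄)(x_{t+1}−x̄) = 201.2500
Denominator Σ(x_t−x̄)² = 566.0000
r_1 = 201.2500 / 566.0000 = 0.356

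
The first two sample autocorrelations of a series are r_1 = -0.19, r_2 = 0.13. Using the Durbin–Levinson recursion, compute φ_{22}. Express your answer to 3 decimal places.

0.097

φ_{22} = (r_2 − r_1²) / (1 − r_1²)
r_1² = (-0.19)² = 0.0361
Numerator = 0.13 − 0.0361 = 0.0939; denominator = 1 − 0.0361 = 0.9639
φ_{22} = 0.0939 / 0.9639 = 0.097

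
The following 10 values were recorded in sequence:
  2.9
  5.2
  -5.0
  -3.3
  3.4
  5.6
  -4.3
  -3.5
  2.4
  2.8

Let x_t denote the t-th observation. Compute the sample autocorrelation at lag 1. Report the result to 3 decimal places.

0.013

Mean x̄ = (2.9 + 5.2 − 5.0 − 3.3 + 3.4 + 5.6 − 4.3 − 3.5 + 2.4 + 2.8)/10 = 0.6200
Numerator Σ_{t=1}^{9}(x_t−x̄)(x_{t+1}−x̄) = 1.9956
Denominator Σ(x_t−x̄)² = 154.7560
r_1 = 1.9956 / 154.7560 = 0.013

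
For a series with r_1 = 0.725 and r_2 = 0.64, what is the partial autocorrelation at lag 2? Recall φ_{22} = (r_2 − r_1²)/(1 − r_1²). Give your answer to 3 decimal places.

0.241

φ_{22} = (r_2 − r_1²) / (1 − r_1²)
r_1² = (0.725)² = 0.525625
Numerator = 0.64 − 0.5256 = 0.1144; denominator = 1 − 0.5256 = 0.4744
φ_{22} = 0.1144 / 0.4744 = 0.241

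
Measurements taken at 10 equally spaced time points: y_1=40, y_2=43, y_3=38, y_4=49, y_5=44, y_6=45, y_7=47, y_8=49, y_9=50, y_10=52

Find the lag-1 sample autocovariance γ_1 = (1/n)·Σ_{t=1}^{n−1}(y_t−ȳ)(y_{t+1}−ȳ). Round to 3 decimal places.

Mean ȳ = (40 + 43 + 38 + 49 + 44 + 45 + 47 + 49 + 50 + 52)/10 = 45.7000
Σ_{t=1}^{9}(y_t−ȳ)(y_{t+1}−ȳ) = 51.0100
γ_1 = 51.0100 / 10 = 5.101

5.101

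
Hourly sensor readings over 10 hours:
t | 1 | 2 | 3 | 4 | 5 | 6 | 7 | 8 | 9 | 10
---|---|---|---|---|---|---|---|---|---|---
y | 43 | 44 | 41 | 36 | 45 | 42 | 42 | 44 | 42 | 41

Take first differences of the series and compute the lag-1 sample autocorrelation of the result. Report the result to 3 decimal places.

-0.468

First differences Δy: 1, -3, -5, 9, -3, 0, 2, -2, -1
Mean of differences = -0.2222
Numerator Σ(Δy_t−Δȳ)(Δy_{t+1}−Δȳ) = -62.4938
Denominator Σ(Δy_t−Δȳ)² = 133.5556
r_1(Δy) = -62.4938 / 133.5556 = -0.468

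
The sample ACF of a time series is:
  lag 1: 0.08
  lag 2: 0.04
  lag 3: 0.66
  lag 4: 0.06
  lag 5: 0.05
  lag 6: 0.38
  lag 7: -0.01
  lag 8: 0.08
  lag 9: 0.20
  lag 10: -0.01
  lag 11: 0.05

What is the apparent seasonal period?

The largest autocorrelation is r_3 = 0.66, with weaker echoes at lags 6 (0.38) and 9 (0.20); the remaining lags stay at or below 0.08.
The dominant spike at lag 3 indicates a seasonal period of 3.

3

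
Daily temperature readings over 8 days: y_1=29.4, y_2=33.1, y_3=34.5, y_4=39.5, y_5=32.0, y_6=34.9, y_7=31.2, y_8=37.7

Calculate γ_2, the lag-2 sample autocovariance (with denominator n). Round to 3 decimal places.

0.680

Mean ȳ = (29.4 + 33.1 + 34.5 + 39.5 + 32.0 + 34.9 + 31.2 + 37.7)/8 = 34.0375
Σ_{t=1}^{6}(y_t−ȳ)(y_{t+2}−ȳ) = 5.4434
γ_2 = 5.4434 / 8 = 0.680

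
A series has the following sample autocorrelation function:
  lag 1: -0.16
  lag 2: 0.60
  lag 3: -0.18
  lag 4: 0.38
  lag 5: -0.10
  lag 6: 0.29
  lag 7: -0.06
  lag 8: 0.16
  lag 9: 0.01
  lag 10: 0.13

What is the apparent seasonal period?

The largest autocorrelation is r_2 = 0.60, with weaker echoes at lags 4 (0.38), 6 (0.29) and 8 (0.16); the remaining lags stay at or below 0.13.
The dominant spike at lag 2 indicates a seasonal period of 2.

2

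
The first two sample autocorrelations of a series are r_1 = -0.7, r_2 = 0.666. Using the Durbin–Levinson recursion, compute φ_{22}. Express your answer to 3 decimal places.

0.345

φ_{22} = (r_2 − r_1²) / (1 − r_1²)
r_1² = (-0.7)² = 0.49
Numerator = 0.666 − 0.4900 = 0.1760; denominator = 1 − 0.4900 = 0.5100
φ_{22} = 0.1760 / 0.5100 = 0.345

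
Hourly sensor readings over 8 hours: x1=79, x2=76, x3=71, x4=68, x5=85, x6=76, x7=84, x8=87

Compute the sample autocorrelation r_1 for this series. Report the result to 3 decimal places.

0.130

Mean x̄ = (79 + 76 + 71 + 68 + 85 + 76 + 84 + 87)/8 = 78.2500
Deviations from mean: 0.7500, -2.2500, -7.2500, -10.2500, 6.7500, -2.2500, 5.7500, 8.7500
Numerator Σ_{t=1}^{7}(x_t−x̄)(x_{t+1}−x̄) = 41.9375
Denominator Σ(x_t−x̄)² = 323.5000
r_1 = 41.9375 / 323.5000 = 0.130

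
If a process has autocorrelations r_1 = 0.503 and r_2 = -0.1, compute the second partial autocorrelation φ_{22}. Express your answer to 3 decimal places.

-0.473

φ_{22} = (r_2 − r_1²) / (1 − r_1²)
r_1² = (0.503)² = 0.253009
Numerator = -0.1 − 0.2530 = -0.3530; denominator = 1 − 0.2530 = 0.7470
φ_{22} = -0.3530 / 0.7470 = -0.473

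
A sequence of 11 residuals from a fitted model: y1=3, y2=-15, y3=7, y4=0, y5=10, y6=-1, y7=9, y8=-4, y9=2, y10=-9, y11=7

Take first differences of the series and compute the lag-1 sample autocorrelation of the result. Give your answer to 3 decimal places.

-0.735

First differences Δy: -18, 22, -7, 10, -11, 10, -13, 6, -11, 16
Mean of differences = 0.4000
Numerator Σ(Δy_t−Δȳ)(Δy_{t+1}−Δȳ) = -1292.5600
Denominator Σ(Δy_t−Δȳ)² = 1758.4000
r_1(Δy) = -1292.5600 / 1758.4000 = -0.735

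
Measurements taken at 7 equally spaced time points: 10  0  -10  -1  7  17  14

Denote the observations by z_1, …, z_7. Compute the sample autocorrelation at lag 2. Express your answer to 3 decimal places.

Mean z̄ = (10 + 0 − 10 − 1 + 7 + 17 + 14)/7 = 5.2857
Σ(z_t−z̄)(z_{t+2}−z̄) = (-72.0612) + (33.2245) + (-26.2041) + (-73.6327) + (14.9388) = -123.7347
Denominator Σ(z_t−z̄)² = 539.4286
r_2 = -123.7347 / 539.4286 = -0.229

-0.229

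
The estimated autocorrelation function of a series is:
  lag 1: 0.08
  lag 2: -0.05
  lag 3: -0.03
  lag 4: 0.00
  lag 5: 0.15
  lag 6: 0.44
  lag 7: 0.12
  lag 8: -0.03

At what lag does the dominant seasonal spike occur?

The largest autocorrelation is r_6 = 0.44; the remaining lags stay at or below 0.15.
The dominant spike at lag 6 indicates a seasonal period of 6.

6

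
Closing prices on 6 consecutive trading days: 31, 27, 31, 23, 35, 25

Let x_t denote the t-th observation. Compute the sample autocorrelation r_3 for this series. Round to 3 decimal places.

-0.326

Mean x̄ = (31 + 27 + 31 + 23 + 35 + 25)/6 = 28.6667
Deviations from mean: 2.3333, -1.6667, 2.3333, -5.6667, 6.3333, -3.6667
Σ(x_t−x̄)(x_{t+3}−x̄) = (-13.2222) + (-10.5556) + (-8.5556) = -32.3333
Denominator Σ(x_t−x̄)² = 99.3333
r_3 = -32.3333 / 99.3333 = -0.326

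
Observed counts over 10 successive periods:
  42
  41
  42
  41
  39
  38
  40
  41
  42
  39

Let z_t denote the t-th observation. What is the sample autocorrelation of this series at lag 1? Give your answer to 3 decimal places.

0.257

Mean z̄ = (42 + 41 + 42 + 41 + 39 + 38 + 40 + 41 + 42 + 39)/10 = 40.5000
Numerator Σ_{t=1}^{9}(z_t−z̄)(z_{t+1}−z̄) = 4.7500
Denominator Σ(z_t−z̄)² = 18.5000
r_1 = 4.7500 / 18.5000 = 0.257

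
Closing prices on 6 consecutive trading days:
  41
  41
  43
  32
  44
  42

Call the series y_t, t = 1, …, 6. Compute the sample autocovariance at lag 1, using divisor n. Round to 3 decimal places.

-7.375

Mean ȳ = (41 + 41 + 43 + 32 + 44 + 42)/6 = 40.5000
Σ_{t=1}^{5}(y_t−ȳ)(y_{t+1}−ȳ) = -44.2500
γ_1 = -44.2500 / 6 = -7.375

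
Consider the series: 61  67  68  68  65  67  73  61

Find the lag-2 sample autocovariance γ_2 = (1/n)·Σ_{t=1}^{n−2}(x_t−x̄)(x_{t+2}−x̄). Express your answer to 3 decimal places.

Mean x̄ = (61 + 67 + 68 + 68 + 65 + 67 + 73 + 61)/8 = 66.2500
Deviations: -5.2500, 0.7500, 1.7500, 1.7500, -1.2500, 0.7500, 6.7500, -5.2500
Σ_{t=1}^{6}(x_t−x̄)(x_{t+2}−x̄) = -21.1250
γ_2 = -21.1250 / 8 = -2.641

-2.641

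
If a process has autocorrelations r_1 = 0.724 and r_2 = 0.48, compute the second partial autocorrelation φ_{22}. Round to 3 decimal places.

-0.093

φ_{22} = (r_2 − r_1²) / (1 − r_1²)
r_1² = (0.724)² = 0.524176
Numerator = 0.48 − 0.5242 = -0.0442; denominator = 1 − 0.5242 = 0.4758
φ_{22} = -0.0442 / 0.4758 = -0.093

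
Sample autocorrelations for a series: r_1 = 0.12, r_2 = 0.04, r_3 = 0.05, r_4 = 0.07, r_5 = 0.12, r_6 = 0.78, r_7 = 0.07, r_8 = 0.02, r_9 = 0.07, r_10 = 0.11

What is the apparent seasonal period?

6

The largest autocorrelation is r_6 = 0.78; the remaining lags stay at or below 0.12.
The dominant spike at lag 6 indicates a seasonal period of 6.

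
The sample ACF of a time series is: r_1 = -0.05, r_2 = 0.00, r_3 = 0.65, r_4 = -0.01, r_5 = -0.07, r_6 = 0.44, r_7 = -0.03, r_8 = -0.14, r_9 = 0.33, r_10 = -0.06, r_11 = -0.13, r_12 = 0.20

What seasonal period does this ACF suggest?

The largest autocorrelation is r_3 = 0.65, with weaker echoes at lags 6 (0.44), 9 (0.33) and 12 (0.20); the remaining lags stay at or below 0.00.
The dominant spike at lag 3 indicates a seasonal period of 3.

3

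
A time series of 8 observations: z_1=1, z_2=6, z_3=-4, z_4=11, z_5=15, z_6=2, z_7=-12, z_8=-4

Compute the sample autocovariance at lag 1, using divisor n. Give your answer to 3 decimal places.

14.967

Mean z̄ = (1 + 6 − 4 + 11 + 15 + 2 − 12 − 4)/8 = 1.8750
Deviations: -0.8750, 4.1250, -5.8750, 9.1250, 13.1250, 0.1250, -13.8750, -5.8750
Σ_{t=1}^{7}(z_t−z̄)(z_{t+1}−z̄) = 119.7344
γ_1 = 119.7344 / 8 = 14.967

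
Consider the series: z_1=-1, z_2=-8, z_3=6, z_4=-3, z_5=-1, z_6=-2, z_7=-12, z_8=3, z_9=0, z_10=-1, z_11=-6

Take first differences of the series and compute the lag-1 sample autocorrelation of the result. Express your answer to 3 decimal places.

-0.607

First differences Δz: -7, 14, -9, 2, -1, -10, 15, -3, -1, -5
Mean of differences = -0.5000
Numerator Σ(Δz_t−Δz̄)(Δz_{t+1}−Δz̄) = -417.7500
Denominator Σ(Δz_t−Δz̄)² = 688.5000
r_1(Δz) = -417.7500 / 688.5000 = -0.607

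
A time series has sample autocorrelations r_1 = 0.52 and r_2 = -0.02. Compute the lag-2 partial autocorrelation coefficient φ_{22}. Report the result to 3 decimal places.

-0.398

φ_{22} = (r_2 − r_1²) / (1 − r_1²)
r_1² = (0.52)² = 0.2704
Numerator = -0.02 − 0.2704 = -0.2904; denominator = 1 − 0.2704 = 0.7296
φ_{22} = -0.2904 / 0.7296 = -0.398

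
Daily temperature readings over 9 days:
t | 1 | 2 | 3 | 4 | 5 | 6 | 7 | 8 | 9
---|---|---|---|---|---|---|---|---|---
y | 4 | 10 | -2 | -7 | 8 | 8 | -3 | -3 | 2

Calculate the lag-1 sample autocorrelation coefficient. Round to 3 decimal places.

-0.012

Mean ȳ = (4 + 10 − 2 − 7 + 8 + 8 − 3 − 3 + 2)/9 = 1.8889
Numerator Σ_{t=1}^{8}(y_t−ȳ)(y_{t+1}−ȳ) = -3.3457
Denominator Σ(y_t−ȳ)² = 286.8889
r_1 = -3.3457 / 286.8889 = -0.012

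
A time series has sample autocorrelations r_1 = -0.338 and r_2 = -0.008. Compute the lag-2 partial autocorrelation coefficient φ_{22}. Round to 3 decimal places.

φ_{22} = (r_2 − r_1²) / (1 − r_1²)
r_1² = (-0.338)² = 0.114244
Numerator = -0.008 − 0.1142 = -0.1222; denominator = 1 − 0.1142 = 0.8858
φ_{22} = -0.1222 / 0.8858 = -0.138

-0.138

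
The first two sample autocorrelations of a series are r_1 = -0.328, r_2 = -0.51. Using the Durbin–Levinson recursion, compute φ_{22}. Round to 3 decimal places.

φ_{22} = (r_2 − r_1²) / (1 − r_1²)
r_1² = (-0.328)² = 0.107584
Numerator = -0.51 − 0.1076 = -0.6176; denominator = 1 − 0.1076 = 0.8924
φ_{22} = -0.6176 / 0.8924 = -0.692

-0.692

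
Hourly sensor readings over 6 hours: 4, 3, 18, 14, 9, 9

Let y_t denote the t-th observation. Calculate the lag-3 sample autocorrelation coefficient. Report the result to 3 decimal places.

Mean ȳ = (4 + 3 + 18 + 14 + 9 + 9)/6 = 9.5000
Σ(y_t−ȳ)(y_{t+3}−ȳ) = (-24.7500) + (3.2500) + (-4.2500) = -25.7500
Denominator Σ(y_t−ȳ)² = 165.5000
r_3 = -25.7500 / 165.5000 = -0.156

-0.156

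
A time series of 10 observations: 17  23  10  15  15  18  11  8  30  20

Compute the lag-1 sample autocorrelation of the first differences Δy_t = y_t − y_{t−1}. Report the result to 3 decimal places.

-0.490

First differences Δy: 6, -13, 5, 0, 3, -7, -3, 22, -10
Mean of differences = 0.3333
Numerator Σ(Δy_t−Δȳ)(Δy_{t+1}−Δȳ) = -431.4444
Denominator Σ(Δy_t−Δȳ)² = 880.0000
r_1(Δy) = -431.4444 / 880.0000 = -0.490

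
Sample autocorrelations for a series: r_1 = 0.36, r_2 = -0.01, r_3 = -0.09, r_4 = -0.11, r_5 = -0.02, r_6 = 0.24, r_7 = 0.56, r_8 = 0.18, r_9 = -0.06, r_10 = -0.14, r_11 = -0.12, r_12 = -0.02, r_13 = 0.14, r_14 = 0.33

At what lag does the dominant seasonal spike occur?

The largest autocorrelation is r_7 = 0.56; the remaining lags stay at or below 0.36.
The dominant spike at lag 7 indicates a seasonal period of 7.

7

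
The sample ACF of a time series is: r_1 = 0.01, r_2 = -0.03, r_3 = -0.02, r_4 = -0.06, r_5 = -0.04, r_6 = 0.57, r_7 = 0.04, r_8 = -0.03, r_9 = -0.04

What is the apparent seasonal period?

6

The largest autocorrelation is r_6 = 0.57; the remaining lags stay at or below 0.04.
The dominant spike at lag 6 indicates a seasonal period of 6.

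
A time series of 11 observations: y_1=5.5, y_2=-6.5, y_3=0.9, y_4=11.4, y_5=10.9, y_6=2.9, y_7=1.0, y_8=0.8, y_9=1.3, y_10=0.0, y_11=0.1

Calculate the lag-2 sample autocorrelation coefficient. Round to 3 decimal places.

Mean ȳ = (5.5 − 6.5 + 0.9 + 11.4 + 10.9 + 2.9 + 1.0 + 0.8 + 1.3 + 0.0 + 0.1)/11 = 2.5727
Numerator Σ_{t=1}^{9}(y_t−ȳ)(y_{t+2}−ȳ) = -99.9915
Denominator Σ(y_t−ȳ)² = 261.0218
r_2 = -99.9915 / 261.0218 = -0.383

-0.383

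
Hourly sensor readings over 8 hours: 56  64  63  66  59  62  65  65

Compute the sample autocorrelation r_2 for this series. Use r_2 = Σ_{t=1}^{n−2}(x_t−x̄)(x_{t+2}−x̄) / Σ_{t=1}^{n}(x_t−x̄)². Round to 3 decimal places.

-0.140

Mean x̄ = (56 + 64 + 63 + 66 + 59 + 62 + 65 + 65)/8 = 62.5000
Deviations from mean: -6.5000, 1.5000, 0.5000, 3.5000, -3.5000, -0.5000, 2.5000, 2.5000
Σ(x_t−x̄)(x_{t+2}−x̄) = (-3.2500) + (5.2500) + (-1.7500) + (-1.7500) + (-8.7500) + (-1.2500) = -11.5000
Denominator Σ(x_t−x̄)² = 82.0000
r_2 = -11.5000 / 82.0000 = -0.140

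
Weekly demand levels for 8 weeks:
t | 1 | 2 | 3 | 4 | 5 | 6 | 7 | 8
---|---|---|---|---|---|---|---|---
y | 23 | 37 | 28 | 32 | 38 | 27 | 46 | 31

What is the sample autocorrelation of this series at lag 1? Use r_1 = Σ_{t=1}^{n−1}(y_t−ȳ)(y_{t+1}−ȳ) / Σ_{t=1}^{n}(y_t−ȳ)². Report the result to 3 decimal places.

Mean ȳ = (23 + 37 + 28 + 32 + 38 + 27 + 46 + 31)/8 = 32.7500
Deviations from mean: -9.7500, 4.2500, -4.7500, -0.7500, 5.2500, -5.7500, 13.2500, -1.7500
Σ(y_t−ȳ)(y_{t+1}−ȳ) = (-41.4375) + (-20.1875) + (3.5625) + (-3.9375) + (-30.1875) + (-76.1875) + (-23.1875) = -191.5625
Denominator Σ(y_t−ȳ)² = 375.5000
r_1 = -191.5625 / 375.5000 = -0.510

-0.510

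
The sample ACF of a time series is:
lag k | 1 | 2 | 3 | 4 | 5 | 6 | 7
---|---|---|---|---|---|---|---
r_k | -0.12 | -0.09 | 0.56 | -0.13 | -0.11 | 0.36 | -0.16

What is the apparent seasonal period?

3

The largest autocorrelation is r_3 = 0.56, with a weaker echo at lag 6 (0.36); the remaining lags stay at or below -0.09.
The dominant spike at lag 3 indicates a seasonal period of 3.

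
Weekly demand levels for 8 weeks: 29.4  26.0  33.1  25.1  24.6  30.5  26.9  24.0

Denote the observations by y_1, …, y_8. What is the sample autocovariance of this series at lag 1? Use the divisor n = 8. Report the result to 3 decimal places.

Mean ȳ = (29.4 + 26.0 + 33.1 + 25.1 + 24.6 + 30.5 + 26.9 + 24.0)/8 = 27.4500
Σ_{t=1}^{7}(y_t−ȳ)(y_{t+1}−ȳ) = -26.0725
γ_1 = -26.0725 / 8 = -3.259

-3.259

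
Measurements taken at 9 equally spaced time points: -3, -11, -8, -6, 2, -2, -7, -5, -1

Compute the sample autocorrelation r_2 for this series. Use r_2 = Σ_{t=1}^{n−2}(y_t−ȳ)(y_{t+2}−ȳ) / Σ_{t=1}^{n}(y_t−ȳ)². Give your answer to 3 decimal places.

Mean ȳ = (-3 − 11 − 8 − 6 + 2 − 2 − 7 − 5 − 1)/9 = -4.5556
Σ(y_t−ȳ)(y_{t+2}−ȳ) = (-5.3580) + (9.3086) + (-22.5802) + (-3.6914) + (-16.0247) + (-1.1358) + (-8.6914) = -48.1728
Denominator Σ(y_t−ȳ)² = 126.2222
r_2 = -48.1728 / 126.2222 = -0.382

-0.382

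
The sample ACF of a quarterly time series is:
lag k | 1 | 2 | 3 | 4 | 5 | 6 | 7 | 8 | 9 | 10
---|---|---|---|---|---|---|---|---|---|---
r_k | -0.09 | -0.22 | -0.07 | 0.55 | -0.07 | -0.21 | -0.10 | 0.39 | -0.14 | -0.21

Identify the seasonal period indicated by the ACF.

4

The largest autocorrelation is r_4 = 0.55, with a weaker echo at lag 8 (0.39); the remaining lags stay at or below -0.07.
The dominant spike at lag 4 indicates a seasonal period of 4.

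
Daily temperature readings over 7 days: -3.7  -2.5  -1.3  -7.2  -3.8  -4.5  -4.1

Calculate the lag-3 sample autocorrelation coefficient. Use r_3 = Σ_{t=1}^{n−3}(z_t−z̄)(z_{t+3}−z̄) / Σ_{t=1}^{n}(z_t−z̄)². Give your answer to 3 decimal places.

-0.066

Mean z̄ = (-3.7 − 2.5 − 1.3 − 7.2 − 3.8 − 4.5 − 4.1)/7 = -3.8714
Numerator Σ_{t=1}^{4}(z_t−z̄)(z_{t+3}−z̄) = -1.3282
Denominator Σ(z_t−z̄)² = 20.0543
r_3 = -1.3282 / 20.0543 = -0.066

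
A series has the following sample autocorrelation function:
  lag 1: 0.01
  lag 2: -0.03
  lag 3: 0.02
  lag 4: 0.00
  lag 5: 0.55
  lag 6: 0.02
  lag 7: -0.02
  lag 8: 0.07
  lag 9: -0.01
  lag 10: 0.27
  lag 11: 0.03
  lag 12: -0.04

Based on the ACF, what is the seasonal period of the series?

The largest autocorrelation is r_5 = 0.55, with a weaker echo at lag 10 (0.27); the remaining lags stay at or below 0.07.
The dominant spike at lag 5 indicates a seasonal period of 5.

5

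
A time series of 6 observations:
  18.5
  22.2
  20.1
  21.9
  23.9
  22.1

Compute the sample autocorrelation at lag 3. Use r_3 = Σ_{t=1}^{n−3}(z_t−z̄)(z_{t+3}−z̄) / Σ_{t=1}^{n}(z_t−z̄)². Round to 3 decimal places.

-0.021

Mean z̄ = (18.5 + 22.2 + 20.1 + 21.9 + 23.9 + 22.1)/6 = 21.4500
Deviations from mean: -2.9500, 0.7500, -1.3500, 0.4500, 2.4500, 0.6500
Σ(z_t−z̄)(z_{t+3}−z̄) = (-1.3275) + (1.8375) + (-0.8775) = -0.3675
Denominator Σ(z_t−z̄)² = 17.7150
r_3 = -0.3675 / 17.7150 = -0.021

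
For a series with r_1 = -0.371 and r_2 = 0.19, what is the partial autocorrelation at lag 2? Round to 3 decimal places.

φ_{22} = (r_2 − r_1²) / (1 − r_1²)
r_1² = (-0.371)² = 0.137641
Numerator = 0.19 − 0.1376 = 0.0524; denominator = 1 − 0.1376 = 0.8624
φ_{22} = 0.0524 / 0.8624 = 0.061

0.061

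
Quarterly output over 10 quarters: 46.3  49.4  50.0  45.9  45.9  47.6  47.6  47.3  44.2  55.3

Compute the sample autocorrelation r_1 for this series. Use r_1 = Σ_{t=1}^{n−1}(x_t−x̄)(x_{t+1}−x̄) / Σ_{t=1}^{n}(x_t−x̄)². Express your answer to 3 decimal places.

-0.272

Mean x̄ = (46.3 + 49.4 + 50.0 + 45.9 + 45.9 + 47.6 + 47.6 + 47.3 + 44.2 + 55.3)/10 = 47.9500
Numerator Σ_{t=1}^{9}(x_t−x̄)(x_{t+1}−x̄) = -23.4775
Denominator Σ(x_t−x̄)² = 86.1850
r_1 = -23.4775 / 86.1850 = -0.272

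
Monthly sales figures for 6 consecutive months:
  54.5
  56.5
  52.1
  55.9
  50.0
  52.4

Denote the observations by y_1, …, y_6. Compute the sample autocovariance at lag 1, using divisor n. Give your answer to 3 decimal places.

Mean ȳ = (54.5 + 56.5 + 52.1 + 55.9 + 50.0 + 52.4)/6 = 53.5667
Deviations: 0.9333, 2.9333, -1.4667, 2.3333, -3.5667, -1.1667
Σ_{t=1}^{5}(y_t−ȳ)(y_{t+1}−ȳ) = -9.1478
γ_1 = -9.1478 / 6 = -1.525

-1.525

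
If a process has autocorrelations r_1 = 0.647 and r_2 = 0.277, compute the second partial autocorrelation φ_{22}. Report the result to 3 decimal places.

φ_{22} = (r_2 − r_1²) / (1 − r_1²)
r_1² = (0.647)² = 0.418609
Numerator = 0.277 − 0.4186 = -0.1416; denominator = 1 − 0.4186 = 0.5814
φ_{22} = -0.1416 / 0.5814 = -0.244

-0.244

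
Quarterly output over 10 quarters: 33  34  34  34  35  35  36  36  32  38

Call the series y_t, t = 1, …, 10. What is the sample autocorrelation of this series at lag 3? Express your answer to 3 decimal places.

Mean ȳ = (33 + 34 + 34 + 34 + 35 + 35 + 36 + 36 + 32 + 38)/10 = 34.7000
Σ(y_t−ȳ)(y_{t+3}−ȳ) = (1.1900) + (-0.2100) + (-0.2100) + (-0.9100) + (0.3900) + (-0.8100) + (4.2900) = 3.7300
Denominator Σ(y_t−ȳ)² = 26.1000
r_3 = 3.7300 / 26.1000 = 0.143

0.143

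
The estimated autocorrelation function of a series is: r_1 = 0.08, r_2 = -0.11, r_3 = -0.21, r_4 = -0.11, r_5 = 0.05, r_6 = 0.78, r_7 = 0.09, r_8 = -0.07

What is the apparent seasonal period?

The largest autocorrelation is r_6 = 0.78; the remaining lags stay at or below 0.09.
The dominant spike at lag 6 indicates a seasonal period of 6.

6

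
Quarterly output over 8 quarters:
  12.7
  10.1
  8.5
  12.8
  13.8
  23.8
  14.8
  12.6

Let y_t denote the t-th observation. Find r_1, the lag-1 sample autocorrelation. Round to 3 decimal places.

Mean ȳ = (12.7 + 10.1 + 8.5 + 12.8 + 13.8 + 23.8 + 14.8 + 12.6)/8 = 13.6375
Deviations from mean: -0.9375, -3.5375, -5.1375, -0.8375, 0.1625, 10.1625, 1.1625, -1.0375
Σ(y_t−ȳ)(y_{t+1}−ȳ) = (3.3164) + (18.1739) + (4.3027) + (-0.1361) + (1.6514) + (11.8139) + (-1.2061) = 37.9161
Denominator Σ(y_t−ȳ)² = 146.2188
r_1 = 37.9161 / 146.2188 = 0.259

0.259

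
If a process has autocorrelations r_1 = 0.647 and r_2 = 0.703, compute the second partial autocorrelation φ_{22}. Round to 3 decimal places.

φ_{22} = (r_2 − r_1²) / (1 − r_1²)
r_1² = (0.647)² = 0.418609
Numerator = 0.703 − 0.4186 = 0.2844; denominator = 1 − 0.4186 = 0.5814
φ_{22} = 0.2844 / 0.5814 = 0.489

0.489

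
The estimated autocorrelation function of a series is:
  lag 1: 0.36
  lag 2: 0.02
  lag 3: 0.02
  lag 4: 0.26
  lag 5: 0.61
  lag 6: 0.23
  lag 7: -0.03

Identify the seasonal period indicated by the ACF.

5

The largest autocorrelation is r_5 = 0.61; the remaining lags stay at or below 0.36. The elevated value at lag 1 (0.36), dropping to 0.02 at lag 2, reflects decaying short-term dependence rather than seasonality.
The dominant spike at lag 5 indicates a seasonal period of 5.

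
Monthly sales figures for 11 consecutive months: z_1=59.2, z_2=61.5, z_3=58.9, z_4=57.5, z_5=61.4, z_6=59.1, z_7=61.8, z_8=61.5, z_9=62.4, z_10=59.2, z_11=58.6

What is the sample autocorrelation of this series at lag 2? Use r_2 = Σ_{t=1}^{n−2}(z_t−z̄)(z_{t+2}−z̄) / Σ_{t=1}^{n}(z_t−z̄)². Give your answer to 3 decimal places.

-0.056

Mean z̄ = (59.2 + 61.5 + 58.9 + 57.5 + 61.4 + 59.1 + 61.8 + 61.5 + 62.4 + 59.2 + 58.6)/11 = 60.1000
Numerator Σ_{t=1}^{9}(z_t−z̄)(z_{t+2}−z̄) = -1.5100
Denominator Σ(z_t−z̄)² = 26.8600
r_2 = -1.5100 / 26.8600 = -0.056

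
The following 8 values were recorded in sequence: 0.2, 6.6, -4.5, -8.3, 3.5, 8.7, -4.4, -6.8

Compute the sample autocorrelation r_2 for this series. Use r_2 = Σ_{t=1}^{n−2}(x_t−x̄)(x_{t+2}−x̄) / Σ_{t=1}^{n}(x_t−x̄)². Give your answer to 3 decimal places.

Mean x̄ = (0.2 + 6.6 − 4.5 − 8.3 + 3.5 + 8.7 − 4.4 − 6.8)/8 = -0.6250
Σ(x_t−x̄)(x_{t+2}−x̄) = (-3.1969) + (-55.4519) + (-15.9844) + (-71.5694) + (-15.5719) + (-57.5819) = -219.3563
Denominator Σ(x_t−x̄)² = 283.1550
r_2 = -219.3563 / 283.1550 = -0.775

-0.775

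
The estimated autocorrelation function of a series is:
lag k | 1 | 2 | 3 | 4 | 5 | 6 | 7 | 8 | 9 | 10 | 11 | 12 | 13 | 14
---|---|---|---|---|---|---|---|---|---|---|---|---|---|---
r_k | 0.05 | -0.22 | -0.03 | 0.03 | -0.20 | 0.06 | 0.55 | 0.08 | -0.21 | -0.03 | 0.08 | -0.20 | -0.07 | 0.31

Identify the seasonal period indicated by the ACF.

7

The largest autocorrelation is r_7 = 0.55, with a weaker echo at lag 14 (0.31); the remaining lags stay at or below 0.08.
The dominant spike at lag 7 indicates a seasonal period of 7.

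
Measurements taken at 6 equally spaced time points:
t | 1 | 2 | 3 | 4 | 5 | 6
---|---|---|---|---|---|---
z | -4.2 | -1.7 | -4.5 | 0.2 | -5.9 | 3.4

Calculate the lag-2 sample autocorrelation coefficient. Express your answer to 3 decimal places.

Mean z̄ = (-4.2 − 1.7 − 4.5 + 0.2 − 5.9 + 3.4)/6 = -2.1167
Σ(z_t−z̄)(z_{t+2}−z̄) = (4.9653) + (0.9653) + (9.0169) + (12.7803) = 27.7278
Denominator Σ(z_t−z̄)² = 60.3083
r_2 = 27.7278 / 60.3083 = 0.460

0.460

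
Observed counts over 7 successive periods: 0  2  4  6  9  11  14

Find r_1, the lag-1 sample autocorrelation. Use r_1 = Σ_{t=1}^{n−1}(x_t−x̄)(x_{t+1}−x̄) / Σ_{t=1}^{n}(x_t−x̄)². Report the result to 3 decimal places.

Mean x̄ = (0 + 2 + 4 + 6 + 9 + 11 + 14)/7 = 6.5714
Deviations from mean: -6.5714, -4.5714, -2.5714, -0.5714, 2.4286, 4.4286, 7.4286
Σ(x_t−x̄)(x_{t+1}−x̄) = (30.0408) + (11.7551) + (1.4694) + (-1.3878) + (10.7551) + (32.8980) = 85.5306
Denominator Σ(x_t−x̄)² = 151.7143
r_1 = 85.5306 / 151.7143 = 0.564

0.564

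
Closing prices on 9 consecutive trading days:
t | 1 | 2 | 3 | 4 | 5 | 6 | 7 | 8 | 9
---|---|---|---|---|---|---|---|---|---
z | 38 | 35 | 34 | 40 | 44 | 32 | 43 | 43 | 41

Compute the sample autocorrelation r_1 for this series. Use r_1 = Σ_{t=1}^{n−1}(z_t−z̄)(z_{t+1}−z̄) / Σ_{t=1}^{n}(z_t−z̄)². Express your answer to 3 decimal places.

Mean z̄ = (38 + 35 + 34 + 40 + 44 + 32 + 43 + 43 + 41)/9 = 38.8889
Numerator Σ_{t=1}^{8}(z_t−z̄)(z_{t+1}−z̄) = -15.2346
Denominator Σ(z_t−z̄)² = 152.8889
r_1 = -15.2346 / 152.8889 = -0.100

-0.100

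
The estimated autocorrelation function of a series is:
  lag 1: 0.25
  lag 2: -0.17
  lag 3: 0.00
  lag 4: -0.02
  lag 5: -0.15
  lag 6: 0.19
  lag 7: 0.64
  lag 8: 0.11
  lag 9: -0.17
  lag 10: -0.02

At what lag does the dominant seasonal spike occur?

The largest autocorrelation is r_7 = 0.64; the remaining lags stay at or below 0.25.
The dominant spike at lag 7 indicates a seasonal period of 7.

7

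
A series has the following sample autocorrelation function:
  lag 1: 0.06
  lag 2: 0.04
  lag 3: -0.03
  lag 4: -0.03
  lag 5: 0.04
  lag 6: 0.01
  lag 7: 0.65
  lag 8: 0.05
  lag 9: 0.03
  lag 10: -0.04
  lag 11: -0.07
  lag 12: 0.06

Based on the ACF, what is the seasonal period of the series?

7

The largest autocorrelation is r_7 = 0.65; the remaining lags stay at or below 0.06.
The dominant spike at lag 7 indicates a seasonal period of 7.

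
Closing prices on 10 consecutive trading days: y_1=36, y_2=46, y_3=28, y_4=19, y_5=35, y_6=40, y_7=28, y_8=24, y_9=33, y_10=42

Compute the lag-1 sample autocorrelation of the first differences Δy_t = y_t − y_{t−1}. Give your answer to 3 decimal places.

First differences Δy: 10, -18, -9, 16, 5, -12, -4, 9, 9
Mean of differences = 0.6667
Numerator Σ(Δy_t−Δȳ)(Δy_{t+1}−Δȳ) = -40.7778
Denominator Σ(Δy_t−Δȳ)² = 1104.0000
r_1(Δy) = -40.7778 / 1104.0000 = -0.037

-0.037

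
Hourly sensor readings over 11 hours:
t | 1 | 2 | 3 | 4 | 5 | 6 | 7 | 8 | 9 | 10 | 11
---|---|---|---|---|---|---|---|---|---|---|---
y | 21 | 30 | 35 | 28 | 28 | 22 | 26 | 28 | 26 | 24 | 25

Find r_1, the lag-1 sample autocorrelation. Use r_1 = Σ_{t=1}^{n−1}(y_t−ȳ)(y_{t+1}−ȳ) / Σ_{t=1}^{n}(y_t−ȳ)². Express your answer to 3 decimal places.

Mean ȳ = (21 + 30 + 35 + 28 + 28 + 22 + 26 + 28 + 26 + 24 + 25)/11 = 26.6364
Numerator Σ_{t=1}^{10}(y_t−ȳ)(y_{t+1}−ȳ) = 23.3223
Denominator Σ(y_t−ȳ)² = 150.5455
r_1 = 23.3223 / 150.5455 = 0.155

0.155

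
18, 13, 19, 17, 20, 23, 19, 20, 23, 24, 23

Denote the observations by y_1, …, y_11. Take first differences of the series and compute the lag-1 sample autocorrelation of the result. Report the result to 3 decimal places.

-0.514

First differences Δy: -5, 6, -2, 3, 3, -4, 1, 3, 1, -1
Mean of differences = 0.5000
Numerator Σ(Δy_t−Δȳ)(Δy_{t+1}−Δȳ) = -55.7500
Denominator Σ(Δy_t−Δȳ)² = 108.5000
r_1(Δy) = -55.7500 / 108.5000 = -0.514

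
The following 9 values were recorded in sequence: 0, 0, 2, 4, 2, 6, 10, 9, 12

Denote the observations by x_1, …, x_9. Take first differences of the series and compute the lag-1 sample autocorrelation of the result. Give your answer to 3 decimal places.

First differences Δx: 0, 2, 2, -2, 4, 4, -1, 3
Mean of differences = 1.5000
Numerator Σ(Δx_t−Δx̄)(Δx_{t+1}−Δx̄) = -14.7500
Denominator Σ(Δx_t−Δx̄)² = 36.0000
r_1(Δx) = -14.7500 / 36.0000 = -0.410

-0.410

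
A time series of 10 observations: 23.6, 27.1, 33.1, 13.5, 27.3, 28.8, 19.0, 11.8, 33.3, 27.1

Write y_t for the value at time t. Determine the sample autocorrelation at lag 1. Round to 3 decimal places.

-0.270

Mean ȳ = (23.6 + 27.1 + 33.1 + 13.5 + 27.3 + 28.8 + 19.0 + 11.8 + 33.3 + 27.1)/10 = 24.4600
Numerator Σ_{t=1}^{9}(y_t−ȳ)(y_{t+1}−ȳ) = -136.1056
Denominator Σ(y_t−ȳ)² = 504.5840
r_1 = -136.1056 / 504.5840 = -0.270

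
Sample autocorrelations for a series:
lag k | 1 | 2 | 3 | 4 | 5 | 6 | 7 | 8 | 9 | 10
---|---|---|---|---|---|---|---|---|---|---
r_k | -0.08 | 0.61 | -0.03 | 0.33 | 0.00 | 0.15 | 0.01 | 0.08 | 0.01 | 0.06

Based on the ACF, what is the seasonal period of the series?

2

The largest autocorrelation is r_2 = 0.61, with weaker echoes at lags 4 (0.33) and 6 (0.15); the remaining lags stay at or below 0.08.
The dominant spike at lag 2 indicates a seasonal period of 2.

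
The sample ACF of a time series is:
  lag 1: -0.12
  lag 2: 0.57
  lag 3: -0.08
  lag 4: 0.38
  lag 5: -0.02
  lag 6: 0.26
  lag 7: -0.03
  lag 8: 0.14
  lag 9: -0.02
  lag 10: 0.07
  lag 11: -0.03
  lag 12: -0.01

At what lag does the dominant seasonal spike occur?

2

The largest autocorrelation is r_2 = 0.57, with weaker echoes at lags 4 (0.38) and 6 (0.26); the remaining lags stay at or below 0.14.
The dominant spike at lag 2 indicates a seasonal period of 2.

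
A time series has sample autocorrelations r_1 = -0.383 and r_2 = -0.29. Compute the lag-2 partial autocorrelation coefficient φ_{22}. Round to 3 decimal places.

φ_{22} = (r_2 − r_1²) / (1 − r_1²)
r_1² = (-0.383)² = 0.146689
Numerator = -0.29 − 0.1467 = -0.4367; denominator = 1 − 0.1467 = 0.8533
φ_{22} = -0.4367 / 0.8533 = -0.512

-0.512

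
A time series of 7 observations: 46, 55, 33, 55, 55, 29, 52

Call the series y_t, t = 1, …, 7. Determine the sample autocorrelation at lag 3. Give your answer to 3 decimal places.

Mean ȳ = (46 + 55 + 33 + 55 + 55 + 29 + 52)/7 = 46.4286
Deviations from mean: -0.4286, 8.5714, -13.4286, 8.5714, 8.5714, -17.4286, 5.5714
Numerator Σ_{t=1}^{4}(y_t−ȳ)(y_{t+3}−ȳ) = 351.5918
Denominator Σ(y_t−ȳ)² = 735.7143
r_3 = 351.5918 / 735.7143 = 0.478

0.478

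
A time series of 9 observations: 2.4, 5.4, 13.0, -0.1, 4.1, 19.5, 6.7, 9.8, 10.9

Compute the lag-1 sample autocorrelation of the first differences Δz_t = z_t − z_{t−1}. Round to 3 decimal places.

First differences Δz: 3.0, 7.6, -13.1, 4.2, 15.4, -12.8, 3.1, 1.1
Mean of differences = 1.0625
Numerator Σ(Δz_t−Δz̄)(Δz_{t+1}−Δz̄) = -306.2939
Denominator Σ(Δz_t−Δz̄)² = 658.7988
r_1(Δz) = -306.2939 / 658.7988 = -0.465

-0.465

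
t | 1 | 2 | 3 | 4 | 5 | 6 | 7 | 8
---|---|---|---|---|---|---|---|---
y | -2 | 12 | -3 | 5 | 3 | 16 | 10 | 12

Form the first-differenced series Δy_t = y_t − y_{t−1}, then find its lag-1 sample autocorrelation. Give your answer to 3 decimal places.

First differences Δy: 14, -15, 8, -2, 13, -6, 2
Mean of differences = 2.0000
Numerator Σ(Δy_t−Δȳ)(Δy_{t+1}−Δȳ) = -462.0000
Denominator Σ(Δy_t−Δȳ)² = 670.0000
r_1(Δy) = -462.0000 / 670.0000 = -0.690

-0.690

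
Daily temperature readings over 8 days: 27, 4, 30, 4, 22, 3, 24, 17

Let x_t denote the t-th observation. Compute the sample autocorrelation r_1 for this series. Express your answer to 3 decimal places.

-0.813

Mean x̄ = (27 + 4 + 30 + 4 + 22 + 3 + 24 + 17)/8 = 16.3750
Numerator Σ_{t=1}^{7}(x_t−x̄)(x_{t+1}−x̄) = -710.7656
Denominator Σ(x_t−x̄)² = 873.8750
r_1 = -710.7656 / 873.8750 = -0.813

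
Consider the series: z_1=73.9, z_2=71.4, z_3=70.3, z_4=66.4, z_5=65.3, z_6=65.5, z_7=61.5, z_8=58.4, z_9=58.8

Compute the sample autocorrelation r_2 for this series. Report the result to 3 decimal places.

Mean z̄ = (73.9 + 71.4 + 70.3 + 66.4 + 65.3 + 65.5 + 61.5 + 58.4 + 58.8)/9 = 65.7222
Numerator Σ_{t=1}^{7}(z_t−z̄)(z_{t+2}−z̄) = 71.8379
Denominator Σ(z_t−z̄)² = 240.1156
r_2 = 71.8379 / 240.1156 = 0.299

0.299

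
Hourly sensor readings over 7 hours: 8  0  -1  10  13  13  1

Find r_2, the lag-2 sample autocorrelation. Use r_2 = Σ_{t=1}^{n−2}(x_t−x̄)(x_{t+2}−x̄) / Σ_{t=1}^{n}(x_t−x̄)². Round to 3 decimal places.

Mean x̄ = (8 + 0 − 1 + 10 + 13 + 13 + 1)/7 = 6.2857
Deviations from mean: 1.7143, -6.2857, -7.2857, 3.7143, 6.7143, 6.7143, -5.2857
Σ(x_t−x̄)(x_{t+2}−x̄) = (-12.4898) + (-23.3469) + (-48.9184) + (24.9388) + (-35.4898) = -95.3061
Denominator Σ(x_t−x̄)² = 227.4286
r_2 = -95.3061 / 227.4286 = -0.419

-0.419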